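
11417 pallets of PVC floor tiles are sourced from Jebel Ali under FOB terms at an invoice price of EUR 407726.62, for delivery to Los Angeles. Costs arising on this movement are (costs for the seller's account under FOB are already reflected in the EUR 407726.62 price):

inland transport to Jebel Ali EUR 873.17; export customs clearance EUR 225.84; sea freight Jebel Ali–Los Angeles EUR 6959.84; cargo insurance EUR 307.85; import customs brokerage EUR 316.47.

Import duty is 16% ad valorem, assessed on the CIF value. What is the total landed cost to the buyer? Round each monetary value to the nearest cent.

Total landed cost: EUR 481709.87

FOB: the seller bears costs until goods are on board at the origin port; the buyer bears freight, insurance and all costs thereafter.
Already in the invoice (seller's account under FOB): inland to port, export clearance — exclude.
CIF value = FOB price + freight + insurance = 407726.62 + 6959.84 + 307.85 = 414994.31
Import duty = 414994.31 × 16% = 66399.09
Buyer bears: freight 6959.84 + insurance 307.85 + brokerage 316.47 + duty 66399.09 = 73983.25
Landed cost = invoice 407726.62 + 73983.25 = 481709.87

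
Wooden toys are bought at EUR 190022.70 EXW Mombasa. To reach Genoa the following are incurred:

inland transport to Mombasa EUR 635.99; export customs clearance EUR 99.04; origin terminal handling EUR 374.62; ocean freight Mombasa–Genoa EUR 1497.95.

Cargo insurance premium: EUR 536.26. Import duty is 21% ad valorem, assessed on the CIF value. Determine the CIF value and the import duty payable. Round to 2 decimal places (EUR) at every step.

CIF = EXW price + pre-shipment costs + freight + insurance
CIF = 190022.70 + 635.99 + 99.04 + 374.62 + 1497.95 + 536.26 = 193166.56
Import duty = 193166.56 × 21% = 40564.98

CIF value: EUR 193166.56; import duty: EUR 40564.98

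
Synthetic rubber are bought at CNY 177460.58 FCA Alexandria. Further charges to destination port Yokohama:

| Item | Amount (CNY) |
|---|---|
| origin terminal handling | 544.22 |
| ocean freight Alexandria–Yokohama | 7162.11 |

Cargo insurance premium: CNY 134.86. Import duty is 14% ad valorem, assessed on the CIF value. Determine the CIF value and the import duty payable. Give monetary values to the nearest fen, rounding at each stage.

CIF value: CNY 185301.77; import duty: CNY 25942.25

CIF = FCA price + pre-shipment costs + freight + insurance
CIF = 177460.58 + 544.22 + 7162.11 + 134.86 = 185301.77
Import duty = 185301.77 × 14% = 25942.25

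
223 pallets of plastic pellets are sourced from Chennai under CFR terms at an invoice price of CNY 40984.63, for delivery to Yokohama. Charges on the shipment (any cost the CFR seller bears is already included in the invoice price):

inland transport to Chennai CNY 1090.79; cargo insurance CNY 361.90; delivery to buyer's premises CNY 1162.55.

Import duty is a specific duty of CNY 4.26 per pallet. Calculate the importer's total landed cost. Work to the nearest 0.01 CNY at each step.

CFR: the seller pays costs through ocean freight to the destination port, but not insurance.
Already in the invoice (seller's account under CFR): inland to port — exclude.
CIF value = CFR price + insurance = 40984.63 + 361.90 = 41346.53
Import duty = 223 × 4.26 = 949.98
Buyer bears: insurance 361.90 + delivery 1162.55 + duty 949.98 = 2474.43
Landed cost = invoice 40984.63 + 2474.43 = 43459.06

Total landed cost: CNY 43459.06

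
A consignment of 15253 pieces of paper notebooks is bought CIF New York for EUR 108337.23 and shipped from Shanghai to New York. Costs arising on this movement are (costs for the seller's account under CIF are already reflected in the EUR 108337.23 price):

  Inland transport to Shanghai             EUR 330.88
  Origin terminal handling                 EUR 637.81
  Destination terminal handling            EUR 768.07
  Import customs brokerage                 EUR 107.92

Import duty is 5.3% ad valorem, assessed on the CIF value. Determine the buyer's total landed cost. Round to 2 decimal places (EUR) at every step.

Total landed cost: EUR 114955.09

CIF: the seller pays costs through ocean freight and marine insurance to the destination port.
Already in the invoice (seller's account under CIF): inland to port, origin terminal — exclude.
The CIF price already equals the CIF value: 108337.23
Import duty = 108337.23 × 5.3% = 5741.87
Buyer bears: destination terminal 768.07 + brokerage 107.92 + duty 5741.87 = 6617.86
Landed cost = invoice 108337.23 + 6617.86 = 114955.09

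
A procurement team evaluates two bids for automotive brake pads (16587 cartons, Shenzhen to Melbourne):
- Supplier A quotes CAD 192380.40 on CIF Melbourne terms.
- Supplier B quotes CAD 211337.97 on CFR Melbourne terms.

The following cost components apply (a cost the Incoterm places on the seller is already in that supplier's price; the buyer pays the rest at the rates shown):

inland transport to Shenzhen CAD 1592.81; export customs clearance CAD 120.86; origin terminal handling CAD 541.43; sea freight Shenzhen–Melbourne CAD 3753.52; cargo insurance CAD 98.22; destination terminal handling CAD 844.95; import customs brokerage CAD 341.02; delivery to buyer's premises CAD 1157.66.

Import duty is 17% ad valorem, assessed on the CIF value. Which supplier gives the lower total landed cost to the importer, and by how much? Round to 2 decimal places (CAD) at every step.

Supplier A (CIF):
The CIF price already equals the CIF value: 192380.40
Import duty = 192380.40 × 17% = 32704.67
Buyer bears (A): 844.95 + 341.02 + 1157.66 = 2343.63
Landed cost (A) = invoice 192380.40 + 2343.63 + duty 32704.67 = 227428.70
Supplier B (CFR):
CIF value = CFR price + insurance = 211337.97 + 98.22 = 211436.19
Import duty = 211436.19 × 17% = 35944.15
Buyer bears (B): 98.22 + 844.95 + 341.02 + 1157.66 = 2441.85
Landed cost (B) = invoice 211337.97 + 2441.85 + duty 35944.15 = 249723.97
Difference = |227428.70 − 249723.97| = 22295.27

Supplier A is cheaper by CAD 22295.27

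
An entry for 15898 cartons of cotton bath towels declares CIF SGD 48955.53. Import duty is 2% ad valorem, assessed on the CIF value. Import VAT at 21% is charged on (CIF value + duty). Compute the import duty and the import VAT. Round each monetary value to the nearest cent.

Import duty: SGD 979.11; import VAT: SGD 10486.27

Import duty = 48955.53 × 2% = 979.11
VAT base = CIF + duty = 48955.53 + 979.11 = 49934.64
Import VAT = 49934.64 × 21% = 10486.27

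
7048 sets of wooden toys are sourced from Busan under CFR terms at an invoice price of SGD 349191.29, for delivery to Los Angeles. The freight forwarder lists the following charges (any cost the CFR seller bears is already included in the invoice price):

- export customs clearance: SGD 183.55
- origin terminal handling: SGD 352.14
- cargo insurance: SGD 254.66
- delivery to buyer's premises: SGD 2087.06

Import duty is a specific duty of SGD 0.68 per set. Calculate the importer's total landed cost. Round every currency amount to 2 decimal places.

CFR: the seller pays costs through ocean freight to the destination port, but not insurance.
Already in the invoice (seller's account under CFR): export clearance, origin terminal — exclude.
CIF value = CFR price + insurance = 349191.29 + 254.66 = 349445.95
Import duty = 7048 × 0.68 = 4792.64
Buyer bears: insurance 254.66 + delivery 2087.06 + duty 4792.64 = 7134.36
Landed cost = invoice 349191.29 + 7134.36 = 356325.65

Total landed cost: SGD 356325.65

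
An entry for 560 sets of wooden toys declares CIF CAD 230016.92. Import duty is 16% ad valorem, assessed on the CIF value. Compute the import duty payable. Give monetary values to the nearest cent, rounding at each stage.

Import duty: CAD 36802.71

Import duty = 230016.92 × 16% = 36802.71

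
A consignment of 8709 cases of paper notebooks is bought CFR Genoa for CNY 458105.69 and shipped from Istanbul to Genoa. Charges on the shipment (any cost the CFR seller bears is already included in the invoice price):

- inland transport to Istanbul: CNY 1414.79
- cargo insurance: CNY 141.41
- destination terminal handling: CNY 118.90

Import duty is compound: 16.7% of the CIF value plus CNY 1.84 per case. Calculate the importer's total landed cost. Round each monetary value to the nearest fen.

Total landed cost: CNY 550917.83

CFR: the seller pays costs through ocean freight to the destination port, but not insurance.
Already in the invoice (seller's account under CFR): inland to port — exclude.
CIF value = CFR price + insurance = 458105.69 + 141.41 = 458247.10
Ad valorem component: 458247.10 × 16.7% = 76527.27
Specific component: 8709 × 1.84 = 16024.56
Import duty = 76527.27 + 16024.56 = 92551.83
Buyer bears: insurance 141.41 + destination terminal 118.90 + duty 92551.83 = 92812.14
Landed cost = invoice 458105.69 + 92812.14 = 550917.83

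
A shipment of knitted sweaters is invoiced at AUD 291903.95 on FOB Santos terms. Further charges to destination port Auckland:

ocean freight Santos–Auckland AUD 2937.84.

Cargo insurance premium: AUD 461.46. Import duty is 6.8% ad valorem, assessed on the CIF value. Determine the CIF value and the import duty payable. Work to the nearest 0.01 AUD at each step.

CIF value: AUD 295303.25; import duty: AUD 20080.62

CIF = FOB price + freight + insurance
CIF = 291903.95 + 2937.84 + 461.46 = 295303.25
Import duty = 295303.25 × 6.8% = 20080.62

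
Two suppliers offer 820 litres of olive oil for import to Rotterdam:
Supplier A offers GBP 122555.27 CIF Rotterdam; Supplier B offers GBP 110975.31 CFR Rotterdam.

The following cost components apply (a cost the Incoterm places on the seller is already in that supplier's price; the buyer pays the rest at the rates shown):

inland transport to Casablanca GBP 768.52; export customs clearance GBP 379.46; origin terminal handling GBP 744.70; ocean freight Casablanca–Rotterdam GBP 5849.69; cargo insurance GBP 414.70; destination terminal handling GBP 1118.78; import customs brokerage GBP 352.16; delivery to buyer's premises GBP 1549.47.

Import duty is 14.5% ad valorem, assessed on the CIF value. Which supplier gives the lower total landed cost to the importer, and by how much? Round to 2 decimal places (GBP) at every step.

Supplier A (CIF):
The CIF price already equals the CIF value: 122555.27
Import duty = 122555.27 × 14.5% = 17770.51
Buyer bears (A): 1118.78 + 352.16 + 1549.47 = 3020.41
Landed cost (A) = invoice 122555.27 + 3020.41 + duty 17770.51 = 143346.19
Supplier B (CFR):
CIF value = CFR price + insurance = 110975.31 + 414.70 = 111390.01
Import duty = 111390.01 × 14.5% = 16151.55
Buyer bears (B): 414.70 + 1118.78 + 352.16 + 1549.47 = 3435.11
Landed cost (B) = invoice 110975.31 + 3435.11 + duty 16151.55 = 130561.97
Difference = |143346.19 − 130561.97| = 12784.22

Supplier B is cheaper by GBP 12784.22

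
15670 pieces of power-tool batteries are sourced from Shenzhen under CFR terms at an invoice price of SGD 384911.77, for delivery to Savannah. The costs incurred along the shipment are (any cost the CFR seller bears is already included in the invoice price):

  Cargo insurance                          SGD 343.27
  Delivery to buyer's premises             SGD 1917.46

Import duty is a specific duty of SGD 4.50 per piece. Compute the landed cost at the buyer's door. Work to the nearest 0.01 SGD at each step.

Total landed cost: SGD 457687.50

CFR: the seller pays costs through ocean freight to the destination port, but not insurance.
CIF value = CFR price + insurance = 384911.77 + 343.27 = 385255.04
Import duty = 15670 × 4.50 = 70515.00
Buyer bears: insurance 343.27 + delivery 1917.46 + duty 70515.00 = 72775.73
Landed cost = invoice 384911.77 + 72775.73 = 457687.50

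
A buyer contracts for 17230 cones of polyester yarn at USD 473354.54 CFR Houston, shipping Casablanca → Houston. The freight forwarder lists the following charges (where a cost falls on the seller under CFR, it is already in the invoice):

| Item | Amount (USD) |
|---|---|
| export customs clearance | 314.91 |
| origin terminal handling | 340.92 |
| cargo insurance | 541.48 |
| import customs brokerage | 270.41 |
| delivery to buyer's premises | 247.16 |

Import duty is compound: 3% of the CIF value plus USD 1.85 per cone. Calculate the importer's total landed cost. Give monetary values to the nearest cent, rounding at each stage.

Total landed cost: USD 520505.97

CFR: the seller pays costs through ocean freight to the destination port, but not insurance.
Already in the invoice (seller's account under CFR): export clearance, origin terminal — exclude.
CIF value = CFR price + insurance = 473354.54 + 541.48 = 473896.02
Ad valorem component: 473896.02 × 3% = 14216.88
Specific component: 17230 × 1.85 = 31875.50
Import duty = 14216.88 + 31875.50 = 46092.38
Buyer bears: insurance 541.48 + brokerage 270.41 + delivery 247.16 + duty 46092.38 = 47151.43
Landed cost = invoice 473354.54 + 47151.43 = 520505.97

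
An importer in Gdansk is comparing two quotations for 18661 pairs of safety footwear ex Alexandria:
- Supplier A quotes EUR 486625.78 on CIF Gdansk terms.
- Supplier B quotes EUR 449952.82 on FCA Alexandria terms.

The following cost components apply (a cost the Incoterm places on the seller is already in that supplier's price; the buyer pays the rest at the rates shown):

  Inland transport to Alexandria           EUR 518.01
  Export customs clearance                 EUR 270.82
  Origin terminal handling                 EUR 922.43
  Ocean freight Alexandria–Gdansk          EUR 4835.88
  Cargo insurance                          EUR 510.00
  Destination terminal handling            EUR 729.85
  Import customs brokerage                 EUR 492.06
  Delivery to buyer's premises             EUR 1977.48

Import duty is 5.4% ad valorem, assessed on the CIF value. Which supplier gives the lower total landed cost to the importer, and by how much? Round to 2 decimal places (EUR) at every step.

Supplier B is cheaper by EUR 32046.50

Supplier A (CIF):
The CIF price already equals the CIF value: 486625.78
Import duty = 486625.78 × 5.4% = 26277.79
Buyer bears (A): 729.85 + 492.06 + 1977.48 = 3199.39
Landed cost (A) = invoice 486625.78 + 3199.39 + duty 26277.79 = 516102.96
Supplier B (FCA):
CIF value = FCA price + origin terminal + freight + insurance = 449952.82 + 922.43 + 4835.88 + 510.00 = 456221.13
Import duty = 456221.13 × 5.4% = 24635.94
Buyer bears (B): 922.43 + 4835.88 + 510.00 + 729.85 + 492.06 + 1977.48 = 9467.70
Landed cost (B) = invoice 449952.82 + 9467.70 + duty 24635.94 = 484056.46
Difference = |516102.96 − 484056.46| = 32046.50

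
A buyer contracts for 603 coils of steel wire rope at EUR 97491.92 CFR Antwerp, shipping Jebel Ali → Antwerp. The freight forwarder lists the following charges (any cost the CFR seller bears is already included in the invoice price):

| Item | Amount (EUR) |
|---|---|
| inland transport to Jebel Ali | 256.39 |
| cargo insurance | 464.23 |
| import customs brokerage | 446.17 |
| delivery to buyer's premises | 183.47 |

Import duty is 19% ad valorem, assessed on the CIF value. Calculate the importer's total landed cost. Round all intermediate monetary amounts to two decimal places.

Total landed cost: EUR 117197.46

CFR: the seller pays costs through ocean freight to the destination port, but not insurance.
Already in the invoice (seller's account under CFR): inland to port — exclude.
CIF value = CFR price + insurance = 97491.92 + 464.23 = 97956.15
Import duty = 97956.15 × 19% = 18611.67
Buyer bears: insurance 464.23 + brokerage 446.17 + delivery 183.47 + duty 18611.67 = 19705.54
Landed cost = invoice 97491.92 + 19705.54 = 117197.46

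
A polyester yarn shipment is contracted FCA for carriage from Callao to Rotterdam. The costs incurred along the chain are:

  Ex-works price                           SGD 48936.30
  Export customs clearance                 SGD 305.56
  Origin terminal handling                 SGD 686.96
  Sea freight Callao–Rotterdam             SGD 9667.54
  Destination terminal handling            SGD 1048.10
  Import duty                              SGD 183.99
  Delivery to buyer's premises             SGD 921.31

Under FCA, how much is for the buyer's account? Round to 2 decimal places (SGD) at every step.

Buyer's account: SGD 12507.90

FCA: the seller delivers export-cleared goods to the carrier; the buyer bears costs from that point.
Seller's account: goods 48936.30 + export clearance 305.56 = 49241.86
Buyer's account: origin terminal 686.96 + freight 9667.54 + destination terminal 1048.10 + duty 183.99 + delivery 921.31 = 12507.90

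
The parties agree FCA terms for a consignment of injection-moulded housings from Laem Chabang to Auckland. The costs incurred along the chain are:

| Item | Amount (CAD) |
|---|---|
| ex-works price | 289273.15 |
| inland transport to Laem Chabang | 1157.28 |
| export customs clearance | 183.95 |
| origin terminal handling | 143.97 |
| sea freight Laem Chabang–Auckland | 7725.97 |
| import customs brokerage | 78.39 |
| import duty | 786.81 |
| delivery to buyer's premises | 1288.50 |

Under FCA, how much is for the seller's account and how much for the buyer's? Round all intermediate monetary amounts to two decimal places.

FCA: the seller delivers export-cleared goods to the carrier; the buyer bears costs from that point.
Seller's account: goods 289273.15 + inland to port 1157.28 + export clearance 183.95 = 290614.38
Buyer's account: origin terminal 143.97 + freight 7725.97 + brokerage 78.39 + duty 786.81 + delivery 1288.50 = 10023.64

Seller: CAD 290614.38; buyer: CAD 10023.64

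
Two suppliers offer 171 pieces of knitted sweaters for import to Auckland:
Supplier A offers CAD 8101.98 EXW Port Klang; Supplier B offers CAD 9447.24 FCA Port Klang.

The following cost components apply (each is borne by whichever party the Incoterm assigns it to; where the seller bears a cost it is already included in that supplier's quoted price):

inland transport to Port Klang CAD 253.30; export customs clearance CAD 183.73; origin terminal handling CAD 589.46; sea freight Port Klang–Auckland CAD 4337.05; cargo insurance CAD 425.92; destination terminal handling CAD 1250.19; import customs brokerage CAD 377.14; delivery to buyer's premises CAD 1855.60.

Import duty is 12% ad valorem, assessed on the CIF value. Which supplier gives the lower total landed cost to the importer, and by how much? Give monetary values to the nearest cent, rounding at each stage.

Supplier A (EXW):
CIF value = EXW price + inland to port + export clearance + origin terminal + freight + insurance = 8101.98 + 253.30 + 183.73 + 589.46 + 4337.05 + 425.92 = 13891.44
Import duty = 13891.44 × 12% = 1666.97
Buyer bears (A): 253.30 + 183.73 + 589.46 + 4337.05 + 425.92 + 1250.19 + 377.14 + 1855.60 = 9272.39
Landed cost (A) = invoice 8101.98 + 9272.39 + duty 1666.97 = 19041.34
Supplier B (FCA):
CIF value = FCA price + origin terminal + freight + insurance = 9447.24 + 589.46 + 4337.05 + 425.92 = 14799.67
Import duty = 14799.67 × 12% = 1775.96
Buyer bears (B): 589.46 + 4337.05 + 425.92 + 1250.19 + 377.14 + 1855.60 = 8835.36
Landed cost (B) = invoice 9447.24 + 8835.36 + duty 1775.96 = 20058.56
Difference = |19041.34 − 20058.56| = 1017.22

Supplier A is cheaper by CAD 1017.22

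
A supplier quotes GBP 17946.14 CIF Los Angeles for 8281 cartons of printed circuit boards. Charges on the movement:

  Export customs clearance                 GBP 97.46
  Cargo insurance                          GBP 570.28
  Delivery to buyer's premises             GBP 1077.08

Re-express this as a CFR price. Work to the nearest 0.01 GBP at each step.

CFR price: GBP 17375.86

Not relevant to the conversion: export clearance — on the seller under both CIF and CFR; already in the CIF price and stays in the CFR price. delivery — on the buyer under both terms; not part of either seller's price.
From CIF to CFR, the seller no longer bears: insurance.
CFR price = 17946.14 − 570.28 = 17375.86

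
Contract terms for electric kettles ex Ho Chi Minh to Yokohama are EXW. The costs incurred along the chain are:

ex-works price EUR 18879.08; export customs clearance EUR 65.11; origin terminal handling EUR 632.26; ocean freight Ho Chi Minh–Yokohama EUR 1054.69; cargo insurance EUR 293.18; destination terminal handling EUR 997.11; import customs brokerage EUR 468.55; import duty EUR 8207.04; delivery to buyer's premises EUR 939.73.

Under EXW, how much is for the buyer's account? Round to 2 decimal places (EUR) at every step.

Buyer's account: EUR 12657.67

EXW: the seller makes goods available at their premises; the buyer bears all onward costs.
Seller's account: goods 18879.08 = 18879.08
Buyer's account: export clearance 65.11 + origin terminal 632.26 + freight 1054.69 + insurance 293.18 + destination terminal 997.11 + brokerage 468.55 + duty 8207.04 + delivery 939.73 = 12657.67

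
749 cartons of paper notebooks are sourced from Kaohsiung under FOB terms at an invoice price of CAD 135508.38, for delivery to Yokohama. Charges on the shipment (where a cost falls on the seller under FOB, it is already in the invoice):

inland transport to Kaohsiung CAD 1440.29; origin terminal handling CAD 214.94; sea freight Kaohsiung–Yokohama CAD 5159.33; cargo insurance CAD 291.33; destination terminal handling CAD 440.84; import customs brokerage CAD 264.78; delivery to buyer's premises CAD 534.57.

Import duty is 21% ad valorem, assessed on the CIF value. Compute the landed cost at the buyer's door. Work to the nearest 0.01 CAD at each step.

FOB: the seller bears costs until goods are on board at the origin port; the buyer bears freight, insurance and all costs thereafter.
Already in the invoice (seller's account under FOB): inland to port, origin terminal — exclude.
CIF value = FOB price + freight + insurance = 135508.38 + 5159.33 + 291.33 = 140959.04
Import duty = 140959.04 × 21% = 29601.40
Buyer bears: freight 5159.33 + insurance 291.33 + destination terminal 440.84 + brokerage 264.78 + delivery 534.57 + duty 29601.40 = 36292.25
Landed cost = invoice 135508.38 + 36292.25 = 171800.63

Total landed cost: CAD 171800.63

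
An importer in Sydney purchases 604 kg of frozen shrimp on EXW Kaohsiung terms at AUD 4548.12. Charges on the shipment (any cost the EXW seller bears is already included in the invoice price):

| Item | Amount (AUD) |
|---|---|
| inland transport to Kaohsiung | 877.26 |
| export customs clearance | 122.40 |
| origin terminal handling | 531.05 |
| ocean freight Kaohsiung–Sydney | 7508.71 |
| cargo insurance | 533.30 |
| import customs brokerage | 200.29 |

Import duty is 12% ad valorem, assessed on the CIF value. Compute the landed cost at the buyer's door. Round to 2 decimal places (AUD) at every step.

EXW: the seller makes goods available at their premises; the buyer bears all onward costs.
CIF value = EXW price + inland to port + export clearance + origin terminal + freight + insurance = 4548.12 + 877.26 + 122.40 + 531.05 + 7508.71 + 533.30 = 14120.84
Import duty = 14120.84 × 12% = 1694.50
Buyer bears: inland to port 877.26 + export clearance 122.40 + origin terminal 531.05 + freight 7508.71 + insurance 533.30 + brokerage 200.29 + duty 1694.50 = 11467.51
Landed cost = invoice 4548.12 + 11467.51 = 16015.63

Total landed cost: AUD 16015.63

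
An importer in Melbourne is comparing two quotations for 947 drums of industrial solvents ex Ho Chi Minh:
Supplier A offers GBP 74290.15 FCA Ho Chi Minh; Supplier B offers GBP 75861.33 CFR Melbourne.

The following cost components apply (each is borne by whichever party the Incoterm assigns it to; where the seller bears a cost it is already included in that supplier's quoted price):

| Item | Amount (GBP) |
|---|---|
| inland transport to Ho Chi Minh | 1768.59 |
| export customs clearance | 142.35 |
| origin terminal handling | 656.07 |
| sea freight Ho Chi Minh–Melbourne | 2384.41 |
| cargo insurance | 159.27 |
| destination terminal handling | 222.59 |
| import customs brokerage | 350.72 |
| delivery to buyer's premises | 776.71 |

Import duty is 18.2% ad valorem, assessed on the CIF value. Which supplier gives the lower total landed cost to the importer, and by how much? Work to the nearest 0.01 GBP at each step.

Supplier A (FCA):
CIF value = FCA price + origin terminal + freight + insurance = 74290.15 + 656.07 + 2384.41 + 159.27 = 77489.90
Import duty = 77489.90 × 18.2% = 14103.16
Buyer bears (A): 656.07 + 2384.41 + 159.27 + 222.59 + 350.72 + 776.71 = 4549.77
Landed cost (A) = invoice 74290.15 + 4549.77 + duty 14103.16 = 92943.08
Supplier B (CFR):
CIF value = CFR price + insurance = 75861.33 + 159.27 = 76020.60
Import duty = 76020.60 × 18.2% = 13835.75
Buyer bears (B): 159.27 + 222.59 + 350.72 + 776.71 = 1509.29
Landed cost (B) = invoice 75861.33 + 1509.29 + duty 13835.75 = 91206.37
Difference = |92943.08 − 91206.37| = 1736.71

Supplier B is cheaper by GBP 1736.71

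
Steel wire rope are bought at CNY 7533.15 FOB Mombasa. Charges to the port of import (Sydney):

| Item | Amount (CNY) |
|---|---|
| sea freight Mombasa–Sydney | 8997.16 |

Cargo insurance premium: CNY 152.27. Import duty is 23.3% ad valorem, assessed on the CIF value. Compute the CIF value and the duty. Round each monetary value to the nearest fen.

CIF = FOB price + freight + insurance
CIF = 7533.15 + 8997.16 + 152.27 = 16682.58
Import duty = 16682.58 × 23.3% = 3887.04

CIF value: CNY 16682.58; import duty: CNY 3887.04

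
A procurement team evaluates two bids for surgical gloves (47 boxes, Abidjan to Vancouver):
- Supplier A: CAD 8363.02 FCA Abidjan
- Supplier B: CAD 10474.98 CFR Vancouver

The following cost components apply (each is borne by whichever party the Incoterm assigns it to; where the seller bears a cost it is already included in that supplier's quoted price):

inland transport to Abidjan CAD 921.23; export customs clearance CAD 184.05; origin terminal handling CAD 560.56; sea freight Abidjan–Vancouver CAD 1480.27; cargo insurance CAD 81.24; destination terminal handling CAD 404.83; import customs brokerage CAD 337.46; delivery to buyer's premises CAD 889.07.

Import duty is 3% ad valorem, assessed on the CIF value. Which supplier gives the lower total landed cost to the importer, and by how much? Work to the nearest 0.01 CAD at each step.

Supplier A is cheaper by CAD 73.27

Supplier A (FCA):
CIF value = FCA price + origin terminal + freight + insurance = 8363.02 + 560.56 + 1480.27 + 81.24 = 10485.09
Import duty = 10485.09 × 3% = 314.55
Buyer bears (A): 560.56 + 1480.27 + 81.24 + 404.83 + 337.46 + 889.07 = 3753.43
Landed cost (A) = invoice 8363.02 + 3753.43 + duty 314.55 = 12431.00
Supplier B (CFR):
CIF value = CFR price + insurance = 10474.98 + 81.24 = 10556.22
Import duty = 10556.22 × 3% = 316.69
Buyer bears (B): 81.24 + 404.83 + 337.46 + 889.07 = 1712.60
Landed cost (B) = invoice 10474.98 + 1712.60 + duty 316.69 = 12504.27
Difference = |12431.00 − 12504.27| = 73.27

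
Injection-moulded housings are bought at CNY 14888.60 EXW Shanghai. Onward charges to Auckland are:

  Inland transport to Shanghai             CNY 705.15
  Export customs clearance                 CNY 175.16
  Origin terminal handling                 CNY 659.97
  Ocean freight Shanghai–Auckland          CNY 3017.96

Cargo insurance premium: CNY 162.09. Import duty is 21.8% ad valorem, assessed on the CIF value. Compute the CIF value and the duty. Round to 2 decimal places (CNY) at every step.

CIF = EXW price + pre-shipment costs + freight + insurance
CIF = 14888.60 + 705.15 + 175.16 + 659.97 + 3017.96 + 162.09 = 19608.93
Import duty = 19608.93 × 21.8% = 4274.75

CIF value: CNY 19608.93; import duty: CNY 4274.75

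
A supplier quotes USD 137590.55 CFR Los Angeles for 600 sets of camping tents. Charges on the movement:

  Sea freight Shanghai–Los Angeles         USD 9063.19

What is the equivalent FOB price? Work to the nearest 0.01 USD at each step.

FOB price: USD 128527.36

From CFR to FOB, the seller no longer bears: freight.
FOB price = 137590.55 − 9063.19 = 128527.36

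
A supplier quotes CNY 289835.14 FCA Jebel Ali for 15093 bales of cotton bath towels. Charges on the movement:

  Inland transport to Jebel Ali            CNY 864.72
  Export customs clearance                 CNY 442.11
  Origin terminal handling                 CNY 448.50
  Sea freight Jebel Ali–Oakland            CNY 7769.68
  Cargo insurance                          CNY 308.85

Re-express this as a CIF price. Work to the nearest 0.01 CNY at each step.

CIF price: CNY 298362.17

Not relevant to the conversion: inland to port, export clearance — on the seller under both FCA and CIF; already in the FCA price and stays in the CIF price.
From FCA to CIF, the seller additionally bears: origin terminal, freight, insurance.
CIF price = 289835.14 + 448.50 + 7769.68 + 308.85 = 298362.17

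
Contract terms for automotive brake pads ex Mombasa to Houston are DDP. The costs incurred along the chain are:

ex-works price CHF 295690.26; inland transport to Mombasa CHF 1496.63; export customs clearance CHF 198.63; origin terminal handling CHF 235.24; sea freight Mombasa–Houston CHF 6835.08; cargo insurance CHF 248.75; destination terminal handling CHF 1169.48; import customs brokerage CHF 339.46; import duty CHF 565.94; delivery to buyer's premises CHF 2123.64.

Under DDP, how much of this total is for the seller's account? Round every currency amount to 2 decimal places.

Seller's account: CHF 308903.11

DDP: the seller bears all costs including import duty.
Seller's account: goods 295690.26 + inland to port 1496.63 + export clearance 198.63 + origin terminal 235.24 + freight 6835.08 + insurance 248.75 + destination terminal 1169.48 + brokerage 339.46 + duty 565.94 + delivery 2123.64 = 308903.11
Buyer's account: 0.00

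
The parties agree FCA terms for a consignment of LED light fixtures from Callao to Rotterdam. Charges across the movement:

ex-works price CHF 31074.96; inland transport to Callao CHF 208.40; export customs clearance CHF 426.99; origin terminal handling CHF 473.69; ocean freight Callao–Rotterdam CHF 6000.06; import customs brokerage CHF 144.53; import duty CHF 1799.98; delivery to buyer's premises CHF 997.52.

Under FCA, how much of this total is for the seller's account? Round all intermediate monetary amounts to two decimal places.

FCA: the seller delivers export-cleared goods to the carrier; the buyer bears costs from that point.
Seller's account: goods 31074.96 + inland to port 208.40 + export clearance 426.99 = 31710.35
Buyer's account: origin terminal 473.69 + freight 6000.06 + brokerage 144.53 + duty 1799.98 + delivery 997.52 = 9415.78

Seller's account: CHF 31710.35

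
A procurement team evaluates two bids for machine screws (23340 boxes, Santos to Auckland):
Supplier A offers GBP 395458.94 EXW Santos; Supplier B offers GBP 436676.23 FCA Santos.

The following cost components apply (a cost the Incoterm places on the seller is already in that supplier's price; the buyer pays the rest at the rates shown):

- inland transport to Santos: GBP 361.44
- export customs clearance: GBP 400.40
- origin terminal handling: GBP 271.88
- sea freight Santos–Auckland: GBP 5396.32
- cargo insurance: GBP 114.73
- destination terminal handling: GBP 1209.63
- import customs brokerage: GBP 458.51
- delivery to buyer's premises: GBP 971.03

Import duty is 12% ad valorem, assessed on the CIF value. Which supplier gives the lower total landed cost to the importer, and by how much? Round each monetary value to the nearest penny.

Supplier A is cheaper by GBP 45310.10

Supplier A (EXW):
CIF value = EXW price + inland to port + export clearance + origin terminal + freight + insurance = 395458.94 + 361.44 + 400.40 + 271.88 + 5396.32 + 114.73 = 402003.71
Import duty = 402003.71 × 12% = 48240.45
Buyer bears (A): 361.44 + 400.40 + 271.88 + 5396.32 + 114.73 + 1209.63 + 458.51 + 971.03 = 9183.94
Landed cost (A) = invoice 395458.94 + 9183.94 + duty 48240.45 = 452883.33
Supplier B (FCA):
CIF value = FCA price + origin terminal + freight + insurance = 436676.23 + 271.88 + 5396.32 + 114.73 = 442459.16
Import duty = 442459.16 × 12% = 53095.10
Buyer bears (B): 271.88 + 5396.32 + 114.73 + 1209.63 + 458.51 + 971.03 = 8422.10
Landed cost (B) = invoice 436676.23 + 8422.10 + duty 53095.10 = 498193.43
Difference = |452883.33 − 498193.43| = 45310.10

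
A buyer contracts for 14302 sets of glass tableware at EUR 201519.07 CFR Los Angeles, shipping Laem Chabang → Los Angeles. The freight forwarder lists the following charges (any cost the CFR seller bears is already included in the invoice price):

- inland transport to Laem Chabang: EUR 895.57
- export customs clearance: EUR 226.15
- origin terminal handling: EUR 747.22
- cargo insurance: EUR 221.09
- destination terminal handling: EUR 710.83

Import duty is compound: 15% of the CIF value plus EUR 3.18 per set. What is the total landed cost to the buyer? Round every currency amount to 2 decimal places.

Total landed cost: EUR 278192.37

CFR: the seller pays costs through ocean freight to the destination port, but not insurance.
Already in the invoice (seller's account under CFR): inland to port, export clearance, origin terminal — exclude.
CIF value = CFR price + insurance = 201519.07 + 221.09 = 201740.16
Ad valorem component: 201740.16 × 15% = 30261.02
Specific component: 14302 × 3.18 = 45480.36
Import duty = 30261.02 + 45480.36 = 75741.38
Buyer bears: insurance 221.09 + destination terminal 710.83 + duty 75741.38 = 76673.30
Landed cost = invoice 201519.07 + 76673.30 = 278192.37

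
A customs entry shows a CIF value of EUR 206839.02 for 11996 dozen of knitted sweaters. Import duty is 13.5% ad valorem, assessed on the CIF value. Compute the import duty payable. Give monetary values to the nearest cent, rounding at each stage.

Import duty: EUR 27923.27

Import duty = 206839.02 × 13.5% = 27923.27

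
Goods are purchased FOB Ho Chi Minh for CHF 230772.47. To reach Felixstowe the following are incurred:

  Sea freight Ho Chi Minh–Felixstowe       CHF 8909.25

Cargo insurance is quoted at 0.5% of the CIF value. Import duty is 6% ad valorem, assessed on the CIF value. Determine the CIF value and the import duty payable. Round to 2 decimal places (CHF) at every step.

Let C be the CIF value. C = FOB price + freight + 0.5% × C
C − 0.5% × C = 230772.47 + 8909.25
0.995 × C = 239681.72
C = 239681.72 / 0.995 = 240886.15
Insurance premium = 0.5% × 240886.15 = 1204.43
Import duty = 240886.15 × 6% = 14453.17

CIF value: CHF 240886.15; import duty: CHF 14453.17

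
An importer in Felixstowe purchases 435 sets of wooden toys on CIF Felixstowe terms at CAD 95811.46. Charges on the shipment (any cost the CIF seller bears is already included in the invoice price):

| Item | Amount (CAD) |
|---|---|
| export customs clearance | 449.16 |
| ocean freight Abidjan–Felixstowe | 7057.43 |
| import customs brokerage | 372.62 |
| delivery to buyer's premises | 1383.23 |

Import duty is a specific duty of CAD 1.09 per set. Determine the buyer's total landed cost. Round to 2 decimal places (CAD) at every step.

Total landed cost: CAD 98041.46

CIF: the seller pays costs through ocean freight and marine insurance to the destination port.
Already in the invoice (seller's account under CIF): export clearance, freight — exclude.
The CIF price already equals the CIF value: 95811.46
Import duty = 435 × 1.09 = 474.15
Buyer bears: brokerage 372.62 + delivery 1383.23 + duty 474.15 = 2230.00
Landed cost = invoice 95811.46 + 2230.00 = 98041.46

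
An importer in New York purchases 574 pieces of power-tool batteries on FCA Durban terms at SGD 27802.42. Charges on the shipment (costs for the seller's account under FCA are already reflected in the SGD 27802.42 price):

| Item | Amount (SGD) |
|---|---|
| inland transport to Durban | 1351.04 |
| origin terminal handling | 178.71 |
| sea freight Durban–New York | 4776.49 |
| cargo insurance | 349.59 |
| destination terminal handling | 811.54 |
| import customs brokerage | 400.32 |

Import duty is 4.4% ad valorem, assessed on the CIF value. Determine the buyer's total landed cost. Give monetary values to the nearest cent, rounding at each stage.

FCA: the seller delivers export-cleared goods to the carrier; the buyer bears costs from that point.
Already in the invoice (seller's account under FCA): inland to port — exclude.
CIF value = FCA price + origin terminal + freight + insurance = 27802.42 + 178.71 + 4776.49 + 349.59 = 33107.21
Import duty = 33107.21 × 4.4% = 1456.72
Buyer bears: origin terminal 178.71 + freight 4776.49 + insurance 349.59 + destination terminal 811.54 + brokerage 400.32 + duty 1456.72 = 7973.37
Landed cost = invoice 27802.42 + 7973.37 = 35775.79

Total landed cost: SGD 35775.79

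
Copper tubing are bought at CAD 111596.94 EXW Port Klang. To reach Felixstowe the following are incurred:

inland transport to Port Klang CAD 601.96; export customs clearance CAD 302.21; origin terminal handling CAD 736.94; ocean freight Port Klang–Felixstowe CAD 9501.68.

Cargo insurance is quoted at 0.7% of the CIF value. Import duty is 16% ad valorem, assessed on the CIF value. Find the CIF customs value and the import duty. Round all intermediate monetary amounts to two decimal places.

CIF value: CAD 123604.96; import duty: CAD 19776.79

Let C be the CIF value. C = EXW price + pre-shipment costs + freight + 0.7% × C
C − 0.7% × C = 111596.94 + 601.96 + 302.21 + 736.94 + 9501.68
0.993 × C = 122739.73
C = 122739.73 / 0.993 = 123604.96
Insurance premium = 0.7% × 123604.96 = 865.23
Import duty = 123604.96 × 16% = 19776.79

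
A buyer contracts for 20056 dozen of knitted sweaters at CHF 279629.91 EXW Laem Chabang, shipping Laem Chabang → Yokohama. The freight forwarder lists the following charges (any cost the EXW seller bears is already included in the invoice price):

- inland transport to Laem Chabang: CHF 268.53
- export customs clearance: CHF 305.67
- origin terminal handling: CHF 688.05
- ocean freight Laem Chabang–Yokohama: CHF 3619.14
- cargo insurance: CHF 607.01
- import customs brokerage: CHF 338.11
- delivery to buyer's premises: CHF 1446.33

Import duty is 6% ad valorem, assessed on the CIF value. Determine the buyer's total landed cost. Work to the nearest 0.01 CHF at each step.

EXW: the seller makes goods available at their premises; the buyer bears all onward costs.
CIF value = EXW price + inland to port + export clearance + origin terminal + freight + insurance = 279629.91 + 268.53 + 305.67 + 688.05 + 3619.14 + 607.01 = 285118.31
Import duty = 285118.31 × 6% = 17107.10
Buyer bears: inland to port 268.53 + export clearance 305.67 + origin terminal 688.05 + freight 3619.14 + insurance 607.01 + brokerage 338.11 + delivery 1446.33 + duty 17107.10 = 24379.94
Landed cost = invoice 279629.91 + 24379.94 = 304009.85

Total landed cost: CHF 304009.85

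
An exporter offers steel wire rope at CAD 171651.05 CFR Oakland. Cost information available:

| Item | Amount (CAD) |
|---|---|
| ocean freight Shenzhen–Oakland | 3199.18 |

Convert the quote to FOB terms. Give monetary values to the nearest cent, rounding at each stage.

FOB price: CAD 168451.87

From CFR to FOB, the seller no longer bears: freight.
FOB price = 171651.05 − 3199.18 = 168451.87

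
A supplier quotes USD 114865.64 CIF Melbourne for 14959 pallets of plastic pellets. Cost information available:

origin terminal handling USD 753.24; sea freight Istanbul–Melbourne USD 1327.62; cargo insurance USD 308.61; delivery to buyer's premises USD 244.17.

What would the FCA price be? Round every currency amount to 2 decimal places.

Not relevant to the conversion: delivery — on the buyer under both terms; not part of either seller's price.
From CIF to FCA, the seller no longer bears: origin terminal, freight, insurance.
FCA price = 114865.64 − 753.24 − 1327.62 − 308.61 = 112476.17

FCA price: USD 112476.17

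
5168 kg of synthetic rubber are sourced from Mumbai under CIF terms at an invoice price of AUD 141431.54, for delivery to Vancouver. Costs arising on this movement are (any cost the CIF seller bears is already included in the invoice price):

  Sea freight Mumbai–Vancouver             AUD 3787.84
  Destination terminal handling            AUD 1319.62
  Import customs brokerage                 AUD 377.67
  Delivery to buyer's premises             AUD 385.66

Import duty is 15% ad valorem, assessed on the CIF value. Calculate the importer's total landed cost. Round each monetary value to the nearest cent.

CIF: the seller pays costs through ocean freight and marine insurance to the destination port.
Already in the invoice (seller's account under CIF): freight — exclude.
The CIF price already equals the CIF value: 141431.54
Import duty = 141431.54 × 15% = 21214.73
Buyer bears: destination terminal 1319.62 + brokerage 377.67 + delivery 385.66 + duty 21214.73 = 23297.68
Landed cost = invoice 141431.54 + 23297.68 = 164729.22

Total landed cost: AUD 164729.22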